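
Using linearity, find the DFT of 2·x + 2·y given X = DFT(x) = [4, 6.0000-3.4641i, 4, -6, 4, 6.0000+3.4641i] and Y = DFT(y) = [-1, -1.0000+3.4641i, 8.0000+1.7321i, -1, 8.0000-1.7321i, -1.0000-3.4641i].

By linearity: DFT(2x + 2y) = 2·DFT(x) + 2·DFT(y)
= 2·[4, 6.0000-3.4641i, 4, -6, 4, 6.0000+3.4641i] + 2·[-1, -1.0000+3.4641i, 8.0000+1.7321i, -1, 8.0000-1.7321i, -1.0000-3.4641i]

Computing element-wise:
Z[0] = 2·(4) + 2·(-1) = 6
Z[1] = 2·(6.0000-3.4641i) + 2·(-1.0000+3.4641i) = 10
Z[2] = 2·(4) + 2·(8.0000+1.7321i) = 24.0000+3.4642i
Z[3] = 2·(-6) + 2·(-1) = -14
Z[4] = 2·(4) + 2·(8.0000-1.7321i) = 24.0000-3.4642i
Z[5] = 2·(6.0000+3.4641i) + 2·(-1.0000-3.4641i) = 10

DFT(2x + 2y) = 2·X + 2·Y = [6, 10, 24.0000+3.4642i, -14, 24.0000-3.4642i, 10]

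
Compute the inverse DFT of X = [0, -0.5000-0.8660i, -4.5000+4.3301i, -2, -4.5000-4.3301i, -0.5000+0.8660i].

x[n] = (1/6) Σ(k=0 to 5) X[k] · e^(2πikn/6)

Computing each x[n]:
x[0] = -2
x[1] = 0
x[2] = 2
x[3] = -1
x[4] = -1
x[5] = 2

x = [-2, 0, 2, -1, -1, 2]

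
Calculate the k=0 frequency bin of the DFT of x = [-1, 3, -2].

X[0] = Σ(n=0 to 2) x[n] · ω_3^0 = Σ x[n]
= (-1) + (3) + (-2)

X[0] = 0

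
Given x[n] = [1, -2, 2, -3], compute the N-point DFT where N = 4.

X[k] = Σ(n=0 to 3) x[n] · ω_4^(nk)
where ω_4 = e^(-2πi/4)

Computing each X[k]:
X[0] = -2
X[1] = -1-1i
X[2] = 8
X[3] = -1+1i

X = [-2, -1-1i, 8, -1+1i]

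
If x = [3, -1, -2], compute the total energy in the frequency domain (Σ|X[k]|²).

Parseval: Σ|x[n]|² = (1/N)Σ|X[k]|², so Σ|X[k]|² = N·Σ|x[n]|² = 3·14.0000

Σ|X[k]|² = N·Σ|x[n]|² = 3·14.0000 = 42.0000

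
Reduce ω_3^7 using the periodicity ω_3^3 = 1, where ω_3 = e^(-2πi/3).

Since ω_3^3 = 1, powers reduce modulo 3.
7 mod 3 = 1
So ω_3^7 = ω_3^1 = e^(-2πi·1/3)

ω_3^7 = ω_3^1 = -0.5000-0.8660i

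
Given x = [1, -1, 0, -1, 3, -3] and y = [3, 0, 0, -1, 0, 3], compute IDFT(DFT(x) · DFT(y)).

(x ⊛ y)[n] = Σ(m=0 to 5) x[m] · y[(n-m) mod 6]

Computing each output sample:
(x ⊛ y)[0] = 1
(x ⊛ y)[1] = -6
(x ⊛ y)[2] = 0
(x ⊛ y)[3] = 5
(x ⊛ y)[4] = 1
(x ⊛ y)[5] = -6

x ⊛ y = [1, -6, 0, 5, 1, -6]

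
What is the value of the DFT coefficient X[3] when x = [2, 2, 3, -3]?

X[3] = Σ(n=0 to 3) x[n] · ω_4^(3n) where ω_4 = e^(-2πi/4)
= (2)·ω_4^0 + (2)·ω_4^3 + (3)·ω_4^6 + (-3)·ω_4^9

X[3] = -1+5i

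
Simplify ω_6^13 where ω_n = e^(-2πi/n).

Since ω_6^6 = 1, powers reduce modulo 6.
13 mod 6 = 1
So ω_6^13 = ω_6^1 = e^(-2πi·1/6)

ω_6^13 = ω_6^1 = 0.5000-0.8660i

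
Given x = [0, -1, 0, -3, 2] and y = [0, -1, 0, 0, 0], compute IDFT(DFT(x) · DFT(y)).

(x ⊛ y)[n] = Σ(m=0 to 4) x[m] · y[(n-m) mod 5]

Computing each output sample:
(x ⊛ y)[0] = -2
(x ⊛ y)[1] = 0
(x ⊛ y)[2] = 1
(x ⊛ y)[3] = 0
(x ⊛ y)[4] = 3

x ⊛ y = [-2, 0, 1, 0, 3]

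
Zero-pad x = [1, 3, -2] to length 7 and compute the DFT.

Original 3-point DFT: [2, 0.5000-4.3301i, 0.5000+4.3301i]
Zero-padded 7-point DFT provides frequency interpolation.

DFT_7([x, 0, ...]) = [2, 3.3155-0.3956i, 2.1344-3.7926i, -2.9499-2.8653i, -2.9499+2.8653i, 2.1344+3.7926i, 3.3155+0.3956i]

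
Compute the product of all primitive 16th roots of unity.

The primitive 16th roots of unity are ω_16^k for k coprime to 16: k ∈ {1, 3, 5, 7, 9, 11, 13, 15}
Their product equals the constant term of the cyclotomic polynomial Φ_16(x) up to sign.
For n ≥ 3, the product of all primitive nth roots of unity is 1. (For n=1 it is 1; for n=2 it is -1.)

1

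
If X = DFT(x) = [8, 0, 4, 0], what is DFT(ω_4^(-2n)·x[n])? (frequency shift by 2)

Modulation property: DFT(ω_4^(-2n)·x[n]) = X[(k-2) mod 4], so circularly shift X by 2 positions.

X[k-2] = [4, 0, 8, 0]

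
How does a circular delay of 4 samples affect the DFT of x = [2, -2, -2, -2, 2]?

Time shift by 4: X_shifted[k] = ω_5^(4k) · X[k]
Shifted x = [-2, -2, -2, 2, 2]

DFT(x[n-4]) = [-2, -2.0000+6.1554i, -2.0000-1.4531i, -2.0000+1.4531i, -2.0000-6.1554i]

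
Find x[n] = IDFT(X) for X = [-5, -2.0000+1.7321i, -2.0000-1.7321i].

x[n] = (1/3) Σ(k=0 to 2) X[k] · e^(2πikn/3)

Computing each x[n]:
x[0] = -3
x[1] = -2
x[2] = 0

x = [-3, -2, 0]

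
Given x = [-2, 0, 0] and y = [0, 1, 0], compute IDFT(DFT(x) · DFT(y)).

(x ⊛ y)[n] = Σ(m=0 to 2) x[m] · y[(n-m) mod 3]

Computing each output sample:
(x ⊛ y)[0] = 0
(x ⊛ y)[1] = -2
(x ⊛ y)[2] = 0

x ⊛ y = [0, -2, 0]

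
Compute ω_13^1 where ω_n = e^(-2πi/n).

ω_13^1 = e^(-2πi·1/13)
= cos(-2π·1/13) + i·sin(-2π·1/13)
= cos(-2π/13) + i·sin(-2π/13)

ω_13^1 = cos(-2π/13) + i·sin(-2π/13) = 0.8855-0.4647i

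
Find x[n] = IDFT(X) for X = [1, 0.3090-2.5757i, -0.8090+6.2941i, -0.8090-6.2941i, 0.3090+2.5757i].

x[n] = (1/5) Σ(k=0 to 4) X[k] · e^(2πikn/5)

Computing each x[n]:
x[0] = 0
x[1] = 0
x[2] = 3
x[3] = -3
x[4] = 1

x = [0, 0, 3, -3, 1]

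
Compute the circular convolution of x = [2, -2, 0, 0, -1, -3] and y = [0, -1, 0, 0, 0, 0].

(x ⊛ y)[n] = Σ(m=0 to 5) x[m] · y[(n-m) mod 6]

Computing each output sample:
(x ⊛ y)[0] = 3
(x ⊛ y)[1] = -2
(x ⊛ y)[2] = 2
(x ⊛ y)[3] = 0
(x ⊛ y)[4] = 0
(x ⊛ y)[5] = 1

x ⊛ y = [3, -2, 2, 0, 0, 1]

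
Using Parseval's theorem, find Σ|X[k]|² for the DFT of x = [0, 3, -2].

Parseval: Σ|x[n]|² = (1/N)Σ|X[k]|², so Σ|X[k]|² = N·Σ|x[n]|² = 3·13.0000

Σ|X[k]|² = N·Σ|x[n]|² = 3·13.0000 = 39.0000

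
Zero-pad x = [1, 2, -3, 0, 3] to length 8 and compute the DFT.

Original 5-point DFT: [3, 4.9721+2.7144i, -3.9721-2.2654i, -3.9721+2.2654i, 4.9721-2.7144i]
Zero-padded 8-point DFT provides frequency interpolation.

DFT_8([x, 0, ...]) = [3, -0.5858+1.5858i, 7-2i, -3.4142-4.4142i, -1, -3.4142+4.4142i, 7+2i, -0.5858-1.5858i]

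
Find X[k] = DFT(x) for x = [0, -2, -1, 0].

X[k] = Σ(n=0 to 3) x[n] · ω_4^(nk)
where ω_4 = e^(-2πi/4)

Computing each X[k]:
X[0] = -3
X[1] = 1+2i
X[2] = 1
X[3] = 1-2i

X = [-3, 1+2i, 1, 1-2i]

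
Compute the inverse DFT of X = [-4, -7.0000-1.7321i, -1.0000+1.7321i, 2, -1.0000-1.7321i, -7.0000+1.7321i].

x[n] = (1/6) Σ(k=0 to 5) X[k] · e^(2πikn/6)

Computing each x[n]:
x[0] = -3
x[1] = -2
x[2] = 2
x[3] = 1
x[4] = 0
x[5] = -2

x = [-3, -2, 2, 1, 0, -2]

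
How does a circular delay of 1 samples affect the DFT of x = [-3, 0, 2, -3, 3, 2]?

Time shift by 1: X_shifted[k] = ω_6^(1k) · X[k]
Shifted x = [2, -3, 0, 2, -3, 3]

DFT(x[n-1]) = [1, 1.5000+2.5981i, 5.5000+7.7942i, -3, 5.5000-7.7942i, 1.5000-2.5981i]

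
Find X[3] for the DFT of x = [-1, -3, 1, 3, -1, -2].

X[3] = Σ(n=0 to 5) x[n] · ω_6^(3n) where ω_6 = e^(-2πi/6)
= (-1)·ω_6^0 + (-3)·ω_6^3 + (1)·ω_6^6 + (3)·ω_6^9 + (-1)·ω_6^12 + (-2)·ω_6^15

X[3] = 1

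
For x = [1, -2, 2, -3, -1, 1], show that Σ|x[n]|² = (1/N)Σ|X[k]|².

Time domain:
Σ|x[n]|² = |1|² + |-2|² + |2|² + |-3|² + |-1|² + |1|² = 20.0000

Frequency domain:
(1/6)Σ|X[k]|² = (1/6)(|-2|² + |3|² + |-2.0000+5.1962i|² + |6|² + |-2.0000-5.1962i|² + |3|²) = (1/6)·120.0000 = 20.0000

Both sides agree, confirming Parseval's theorem.

Σ|x[n]|² = (1/N)Σ|X[k]|² = 20.0000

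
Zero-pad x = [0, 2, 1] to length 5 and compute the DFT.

Original 3-point DFT: [3, -1.5000-0.8660i, -1.5000+0.8660i]
Zero-padded 5-point DFT provides frequency interpolation.

DFT_5([x, 0, ...]) = [3, -0.1910-2.4899i, -1.3090-0.2245i, -1.3090+0.2245i, -0.1910+2.4899i]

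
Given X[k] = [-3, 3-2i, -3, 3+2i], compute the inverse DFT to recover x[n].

x[n] = (1/4) Σ(k=0 to 3) X[k] · e^(2πikn/4)

Computing each x[n]:
x[0] = 0
x[1] = 1
x[2] = -3
x[3] = -1

x = [0, 1, -3, -1]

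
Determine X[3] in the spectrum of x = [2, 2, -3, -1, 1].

X[3] = Σ(n=0 to 4) x[n] · ω_5^(3n) where ω_5 = e^(-2πi/5)
= (2)·ω_5^0 + (2)·ω_5^3 + (-3)·ω_5^6 + (-1)·ω_5^9 + (1)·ω_5^12

X[3] = -1.6631+2.4899i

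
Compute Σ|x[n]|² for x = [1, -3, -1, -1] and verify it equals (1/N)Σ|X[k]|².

Time domain:
Σ|x[n]|² = |1|² + |-3|² + |-1|² + |-1|² = 12.0000

Frequency domain:
(1/4)Σ|X[k]|² = (1/4)(|-4|² + |2+2i|² + |4|² + |2-2i|²) = (1/4)·48.0000 = 12.0000

Both sides agree, confirming Parseval's theorem.

Σ|x[n]|² = (1/N)Σ|X[k]|² = 12.0000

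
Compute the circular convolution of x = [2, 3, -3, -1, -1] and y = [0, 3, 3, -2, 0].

(x ⊛ y)[n] = Σ(m=0 to 4) x[m] · y[(n-m) mod 5]

Computing each output sample:
(x ⊛ y)[0] = 0
(x ⊛ y)[1] = 5
(x ⊛ y)[2] = 17
(x ⊛ y)[3] = -4
(x ⊛ y)[4] = -18

x ⊛ y = [0, 5, 17, -4, -18]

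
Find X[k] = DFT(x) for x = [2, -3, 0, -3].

X[k] = Σ(n=0 to 3) x[n] · ω_4^(nk)
where ω_4 = e^(-2πi/4)

Computing each X[k]:
X[0] = -4
X[1] = 2
X[2] = 8
X[3] = 2

X = [-4, 2, 8, 2]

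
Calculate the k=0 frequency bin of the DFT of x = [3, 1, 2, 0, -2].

X[0] = Σ(n=0 to 4) x[n] · ω_5^0 = Σ x[n]
= (3) + (1) + (2) + (0) + (-2)

X[0] = 4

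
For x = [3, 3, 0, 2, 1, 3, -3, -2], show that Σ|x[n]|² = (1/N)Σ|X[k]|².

Time domain:
Σ|x[n]|² = |3|² + |3|² + |0|² + |2|² + |1|² + |3|² + |-3|² + |-2|² = 45.0000

Frequency domain:
(1/8)Σ|X[k]|² = (1/8)(|7|² + |-0.8284-5.8284i|² + |7-6i|² + |4.8284+0.1716i|² + |-5|² + |4.8284-0.1716i|² + |7+6i|² + |-0.8284+5.8284i|²) = (1/8)·360.0000 = 45.0000

Both sides agree, confirming Parseval's theorem.

Σ|x[n]|² = (1/N)Σ|X[k]|² = 45.0000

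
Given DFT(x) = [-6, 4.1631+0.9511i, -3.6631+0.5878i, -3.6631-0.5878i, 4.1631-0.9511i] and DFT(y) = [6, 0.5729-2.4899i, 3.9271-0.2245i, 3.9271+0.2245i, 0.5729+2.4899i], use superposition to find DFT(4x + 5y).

By linearity: DFT(4x + 5y) = 4·DFT(x) + 5·DFT(y)
= 4·[-6, 4.1631+0.9511i, -3.6631+0.5878i, -3.6631-0.5878i, 4.1631-0.9511i] + 5·[6, 0.5729-2.4899i, 3.9271-0.2245i, 3.9271+0.2245i, 0.5729+2.4899i]

Computing element-wise:
Z[0] = 4·(-6) + 5·(6) = 6
Z[1] = 4·(4.1631+0.9511i) + 5·(0.5729-2.4899i) = 19.5169-8.6451i
Z[2] = 4·(-3.6631+0.5878i) + 5·(3.9271-0.2245i) = 4.9831+1.2287i
Z[3] = 4·(-3.6631-0.5878i) + 5·(3.9271+0.2245i) = 4.9831-1.2287i
Z[4] = 4·(4.1631-0.9511i) + 5·(0.5729+2.4899i) = 19.5169+8.6451i

DFT(4x + 5y) = 4·X + 5·Y = [6, 19.5169-8.6451i, 4.9831+1.2287i, 4.9831-1.2287i, 19.5169+8.6451i]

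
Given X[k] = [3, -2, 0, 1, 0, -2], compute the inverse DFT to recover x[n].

x[n] = (1/6) Σ(k=0 to 5) X[k] · e^(2πikn/6)

Computing each x[n]:
x[0] = 0
x[1] = 0
x[2] = 1
x[3] = 1
x[4] = 1
x[5] = 0

x = [0, 0, 1, 1, 1, 0]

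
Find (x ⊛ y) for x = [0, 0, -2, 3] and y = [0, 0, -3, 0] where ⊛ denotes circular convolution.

(x ⊛ y)[n] = Σ(m=0 to 3) x[m] · y[(n-m) mod 4]

Computing each output sample:
(x ⊛ y)[0] = 6
(x ⊛ y)[1] = -9
(x ⊛ y)[2] = 0
(x ⊛ y)[3] = 0

x ⊛ y = [6, -9, 0, 0]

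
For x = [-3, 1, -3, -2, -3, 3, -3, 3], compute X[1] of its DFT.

X[1] = Σ(n=0 to 7) x[n] · ω_8^(1n) where ω_8 = e^(-2πi/8)
= (-3)·ω_8^0 + (1)·ω_8^1 + (-3)·ω_8^2 + (-2)·ω_8^3 + (-3)·ω_8^4 + (3)·ω_8^5 + (-3)·ω_8^6 + (3)·ω_8^7

X[1] = 2.1213+4.9497i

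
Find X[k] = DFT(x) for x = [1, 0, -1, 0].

X[k] = Σ(n=0 to 3) x[n] · ω_4^(nk)
where ω_4 = e^(-2πi/4)

Computing each X[k]:
X[0] = 0
X[1] = 2
X[2] = 0
X[3] = 2

X = [0, 2, 0, 2]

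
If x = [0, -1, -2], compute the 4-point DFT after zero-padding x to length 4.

Original 3-point DFT: [-3, 1.5000-0.8660i, 1.5000+0.8660i]
Zero-padded 4-point DFT provides frequency interpolation.

DFT_4([x, 0, ...]) = [-3, 2+1i, -1, 2-1i]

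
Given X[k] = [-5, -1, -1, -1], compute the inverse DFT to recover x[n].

x[n] = (1/4) Σ(k=0 to 3) X[k] · e^(2πikn/4)

Computing each x[n]:
x[0] = -2
x[1] = -1
x[2] = -1
x[3] = -1

x = [-2, -1, -1, -1]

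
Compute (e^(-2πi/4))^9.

Since ω_4^4 = 1, powers reduce modulo 4.
9 mod 4 = 1
So ω_4^9 = ω_4^1 = e^(-2πi·1/4)

ω_4^9 = ω_4^1 = -1i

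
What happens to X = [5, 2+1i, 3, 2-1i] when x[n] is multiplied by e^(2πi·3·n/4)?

Modulation property: DFT(ω_4^(-3n)·x[n]) = X[(k-3) mod 4], so circularly shift X by 3 positions.

X[k-3] = [2+1i, 3, 2-1i, 5]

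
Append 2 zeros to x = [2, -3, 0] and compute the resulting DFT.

Original 3-point DFT: [-1, 3.5000+2.5981i, 3.5000-2.5981i]
Zero-padded 5-point DFT provides frequency interpolation.

DFT_5([x, 0, ...]) = [-1, 1.0729+2.8532i, 4.4271+1.7634i, 4.4271-1.7634i, 1.0729-2.8532i]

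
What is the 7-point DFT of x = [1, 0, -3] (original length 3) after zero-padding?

Original 3-point DFT: [-2, 2.5000-2.5981i, 2.5000+2.5981i]
Zero-padded 7-point DFT provides frequency interpolation.

DFT_7([x, 0, ...]) = [-2, 1.6676+2.9248i, 3.7029-1.3017i, -0.8705-2.3455i, -0.8705+2.3455i, 3.7029+1.3017i, 1.6676-2.9248i]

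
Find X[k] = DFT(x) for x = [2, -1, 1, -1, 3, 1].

X[k] = Σ(n=0 to 5) x[n] · ω_6^(nk)
where ω_6 = e^(-2πi/6)

Computing each X[k]:
X[0] = 5
X[1] = 1.0000+3.4641i
X[2] = -1
X[3] = 7
X[4] = -1
X[5] = 1.0000-3.4641i

X = [5, 1.0000+3.4641i, -1, 7, -1, 1.0000-3.4641i]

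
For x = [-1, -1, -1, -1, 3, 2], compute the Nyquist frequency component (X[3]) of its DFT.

X[3] = Σ(n=0 to 5) x[n] · ω_6^(3n) where ω_6 = e^(-2πi/6)
= (-1)·ω_6^0 + (-1)·ω_6^3 + (-1)·ω_6^6 + (-1)·ω_6^9 + (3)·ω_6^12 + (2)·ω_6^15

X[3] = 1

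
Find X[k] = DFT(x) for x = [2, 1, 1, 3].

X[k] = Σ(n=0 to 3) x[n] · ω_4^(nk)
where ω_4 = e^(-2πi/4)

Computing each X[k]:
X[0] = 7
X[1] = 1+2i
X[2] = -1
X[3] = 1-2i

X = [7, 1+2i, -1, 1-2i]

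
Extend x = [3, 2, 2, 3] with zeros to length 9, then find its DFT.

Original 4-point DFT: [10, 1+1i, 0, 1-1i]
Zero-padded 9-point DFT provides frequency interpolation.

DFT_9([x, 0, ...]) = [10, 3.3794-5.8533i, -0.0321-0.0556i, 4, 1.1527-1.9965i, 1.1527+1.9965i, 4, -0.0321+0.0556i, 3.3794+5.8533i]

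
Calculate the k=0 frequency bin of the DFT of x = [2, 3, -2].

X[0] = Σ(n=0 to 2) x[n] · ω_3^0 = Σ x[n]
= (2) + (3) + (-2)

X[0] = 3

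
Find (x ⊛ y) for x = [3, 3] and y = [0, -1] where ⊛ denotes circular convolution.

(x ⊛ y)[n] = Σ(m=0 to 1) x[m] · y[(n-m) mod 2]

Computing each output sample:
(x ⊛ y)[0] = -3
(x ⊛ y)[1] = -3

x ⊛ y = [-3, -3]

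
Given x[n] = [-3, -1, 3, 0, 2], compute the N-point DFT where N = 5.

X[k] = Σ(n=0 to 4) x[n] · ω_5^(nk)
where ω_5 = e^(-2πi/5)

Computing each X[k]:
X[0] = 1
X[1] = -5.1180+1.0898i
X[2] = -2.8820+4.6165i
X[3] = -2.8820-4.6165i
X[4] = -5.1180-1.0898i

X = [1, -5.1180+1.0898i, -2.8820+4.6165i, -2.8820-4.6165i, -5.1180-1.0898i]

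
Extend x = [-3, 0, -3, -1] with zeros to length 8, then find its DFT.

Original 4-point DFT: [-7, -1i, -5, 1i]
Zero-padded 8-point DFT provides frequency interpolation.

DFT_8([x, 0, ...]) = [-7, -2.2929+3.7071i, -1i, -3.7071-2.2929i, -5, -3.7071+2.2929i, 1i, -2.2929-3.7071i]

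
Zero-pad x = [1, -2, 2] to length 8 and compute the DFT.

Original 3-point DFT: [1, 1.0000+3.4641i, 1.0000-3.4641i]
Zero-padded 8-point DFT provides frequency interpolation.

DFT_8([x, 0, ...]) = [1, -0.4142-0.5858i, -1+2i, 2.4142+3.4142i, 5, 2.4142-3.4142i, -1-2i, -0.4142+0.5858i]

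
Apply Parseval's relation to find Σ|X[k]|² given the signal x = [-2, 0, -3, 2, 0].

Parseval: Σ|x[n]|² = (1/N)Σ|X[k]|², so Σ|X[k]|² = N·Σ|x[n]|² = 5·17.0000

Σ|X[k]|² = N·Σ|x[n]|² = 5·17.0000 = 85.0000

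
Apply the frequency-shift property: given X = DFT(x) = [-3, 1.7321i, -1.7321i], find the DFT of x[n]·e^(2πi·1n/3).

Modulation property: DFT(ω_3^(-1n)·x[n]) = X[(k-1) mod 3], so circularly shift X by 1 positions.

X[k-1] = [-1.7321i, -3, 1.7321i]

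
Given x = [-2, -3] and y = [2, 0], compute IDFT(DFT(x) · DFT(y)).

(x ⊛ y)[n] = Σ(m=0 to 1) x[m] · y[(n-m) mod 2]

Computing each output sample:
(x ⊛ y)[0] = -4
(x ⊛ y)[1] = -6

x ⊛ y = [-4, -6]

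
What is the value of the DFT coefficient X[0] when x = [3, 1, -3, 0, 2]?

X[0] = Σ(n=0 to 4) x[n] · ω_5^0 = Σ x[n]
= (3) + (1) + (-3) + (0) + (2)

X[0] = 3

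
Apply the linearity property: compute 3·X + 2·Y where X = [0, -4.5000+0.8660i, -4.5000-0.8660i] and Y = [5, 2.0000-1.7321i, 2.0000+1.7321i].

By linearity: DFT(3x + 2y) = 3·DFT(x) + 2·DFT(y)
= 3·[0, -4.5000+0.8660i, -4.5000-0.8660i] + 2·[5, 2.0000-1.7321i, 2.0000+1.7321i]

Computing element-wise:
Z[0] = 3·(0) + 2·(5) = 10
Z[1] = 3·(-4.5000+0.8660i) + 2·(2.0000-1.7321i) = -9.5000-0.8662i
Z[2] = 3·(-4.5000-0.8660i) + 2·(2.0000+1.7321i) = -9.5000+0.8662i

DFT(3x + 2y) = 3·X + 2·Y = [10, -9.5000-0.8662i, -9.5000+0.8662i]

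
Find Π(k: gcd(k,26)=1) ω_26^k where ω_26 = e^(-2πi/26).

The primitive 26th roots of unity are ω_26^k for k coprime to 26: k ∈ {1, 3, 5, 7, 9, 11, 15, 17, 19, 21, 23, 25}
Their product equals the constant term of the cyclotomic polynomial Φ_26(x) up to sign.
For n ≥ 3, the product of all primitive nth roots of unity is 1. (For n=1 it is 1; for n=2 it is -1.)

1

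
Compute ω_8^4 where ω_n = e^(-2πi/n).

ω_8^4 = e^(-2πi·4/8)
= cos(-2π·4/8) + i·sin(-2π·4/8)
= cos(-8π/8) + i·sin(-8π/8)

ω_8^4 = cos(-8π/8) + i·sin(-8π/8) = -1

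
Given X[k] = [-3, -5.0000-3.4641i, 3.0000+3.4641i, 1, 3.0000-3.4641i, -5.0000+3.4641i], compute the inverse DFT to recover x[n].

x[n] = (1/6) Σ(k=0 to 5) X[k] · e^(2πikn/6)

Computing each x[n]:
x[0] = -1
x[1] = -2
x[2] = 2
x[3] = 2
x[4] = -2
x[5] = -2

x = [-1, -2, 2, 2, -2, -2]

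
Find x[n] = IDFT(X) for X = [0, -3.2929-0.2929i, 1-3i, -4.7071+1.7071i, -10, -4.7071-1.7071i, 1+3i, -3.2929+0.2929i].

x[n] = (1/8) Σ(k=0 to 7) X[k] · e^(2πikn/8)

Computing each x[n]:
x[0] = -3
x[1] = 2
x[2] = -1
x[3] = 0
x[4] = 1
x[5] = 2
x[6] = -2
x[7] = 1

x = [-3, 2, -1, 0, 1, 2, -2, 1]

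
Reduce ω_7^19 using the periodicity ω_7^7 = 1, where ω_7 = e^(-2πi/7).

Since ω_7^7 = 1, powers reduce modulo 7.
19 mod 7 = 5
So ω_7^19 = ω_7^5 = e^(-2πi·5/7)

ω_7^19 = ω_7^5 = -0.2225+0.9749i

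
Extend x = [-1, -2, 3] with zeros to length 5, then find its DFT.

Original 3-point DFT: [0, -1.5000+4.3301i, -1.5000-4.3301i]
Zero-padded 5-point DFT provides frequency interpolation.

DFT_5([x, 0, ...]) = [0, -4.0451+0.1388i, 1.5451+4.0287i, 1.5451-4.0287i, -4.0451-0.1388i]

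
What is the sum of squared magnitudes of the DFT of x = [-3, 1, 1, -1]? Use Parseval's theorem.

Parseval: Σ|x[n]|² = (1/N)Σ|X[k]|², so Σ|X[k]|² = N·Σ|x[n]|² = 4·12.0000

Σ|X[k]|² = N·Σ|x[n]|² = 4·12.0000 = 48.0000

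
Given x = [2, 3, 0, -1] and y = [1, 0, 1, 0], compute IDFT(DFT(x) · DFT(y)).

(x ⊛ y)[n] = Σ(m=0 to 3) x[m] · y[(n-m) mod 4]

Computing each output sample:
(x ⊛ y)[0] = 2
(x ⊛ y)[1] = 2
(x ⊛ y)[2] = 2
(x ⊛ y)[3] = 2

x ⊛ y = [2, 2, 2, 2]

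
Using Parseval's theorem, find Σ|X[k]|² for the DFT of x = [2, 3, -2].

Parseval: Σ|x[n]|² = (1/N)Σ|X[k]|², so Σ|X[k]|² = N·Σ|x[n]|² = 3·17.0000

Σ|X[k]|² = N·Σ|x[n]|² = 3·17.0000 = 51.0000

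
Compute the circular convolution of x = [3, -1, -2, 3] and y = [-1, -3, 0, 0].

(x ⊛ y)[n] = Σ(m=0 to 3) x[m] · y[(n-m) mod 4]

Computing each output sample:
(x ⊛ y)[0] = -12
(x ⊛ y)[1] = -8
(x ⊛ y)[2] = 5
(x ⊛ y)[3] = 3

x ⊛ y = [-12, -8, 5, 3]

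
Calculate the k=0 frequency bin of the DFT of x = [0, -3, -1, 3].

X[0] = Σ(n=0 to 3) x[n] · ω_4^0 = Σ x[n]
= (0) + (-3) + (-1) + (3)

X[0] = -1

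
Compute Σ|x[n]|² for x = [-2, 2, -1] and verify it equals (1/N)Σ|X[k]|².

Time domain:
Σ|x[n]|² = |-2|² + |2|² + |-1|² = 9.0000

Frequency domain:
(1/3)Σ|X[k]|² = (1/3)(|-1|² + |-2.5000-2.5981i|² + |-2.5000+2.5981i|²) = (1/3)·27.0000 = 9.0000

Both sides agree, confirming Parseval's theorem.

Σ|x[n]|² = (1/N)Σ|X[k]|² = 9.0000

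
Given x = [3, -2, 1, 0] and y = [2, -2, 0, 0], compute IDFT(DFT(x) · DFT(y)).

(x ⊛ y)[n] = Σ(m=0 to 3) x[m] · y[(n-m) mod 4]

Computing each output sample:
(x ⊛ y)[0] = 6
(x ⊛ y)[1] = -10
(x ⊛ y)[2] = 6
(x ⊛ y)[3] = -2

x ⊛ y = [6, -10, 6, -2]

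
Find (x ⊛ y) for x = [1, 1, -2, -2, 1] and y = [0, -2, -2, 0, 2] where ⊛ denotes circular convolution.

(x ⊛ y)[n] = Σ(m=0 to 4) x[m] · y[(n-m) mod 5]

Computing each output sample:
(x ⊛ y)[0] = 4
(x ⊛ y)[1] = -8
(x ⊛ y)[2] = -8
(x ⊛ y)[3] = 4
(x ⊛ y)[4] = 10

x ⊛ y = [4, -8, -8, 4, 10]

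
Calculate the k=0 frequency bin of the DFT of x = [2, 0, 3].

X[0] = Σ(n=0 to 2) x[n] · ω_3^0 = Σ x[n]
= (2) + (0) + (3)

X[0] = 5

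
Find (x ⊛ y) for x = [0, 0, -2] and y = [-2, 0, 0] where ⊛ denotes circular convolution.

(x ⊛ y)[n] = Σ(m=0 to 2) x[m] · y[(n-m) mod 3]

Computing each output sample:
(x ⊛ y)[0] = 0
(x ⊛ y)[1] = 0
(x ⊛ y)[2] = 4

x ⊛ y = [0, 0, 4]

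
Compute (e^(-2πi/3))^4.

Since ω_3^3 = 1, powers reduce modulo 3.
4 mod 3 = 1
So ω_3^4 = ω_3^1 = e^(-2πi·1/3)

ω_3^4 = ω_3^1 = -0.5000-0.8660i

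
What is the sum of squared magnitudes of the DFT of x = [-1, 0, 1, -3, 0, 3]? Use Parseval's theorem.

Parseval: Σ|x[n]|² = (1/N)Σ|X[k]|², so Σ|X[k]|² = N·Σ|x[n]|² = 6·20.0000

Σ|X[k]|² = N·Σ|x[n]|² = 6·20.0000 = 120.0000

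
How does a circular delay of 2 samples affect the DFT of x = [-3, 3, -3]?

Time shift by 2: X_shifted[k] = ω_3^(2k) · X[k]
Shifted x = [3, -3, -3]

DFT(x[n-2]) = [-3, 6, 6]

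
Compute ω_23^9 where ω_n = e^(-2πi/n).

ω_23^9 = e^(-2πi·9/23)
= cos(-2π·9/23) + i·sin(-2π·9/23)
= cos(-18π/23) + i·sin(-18π/23)

ω_23^9 = cos(-18π/23) + i·sin(-18π/23) = -0.7757-0.6311i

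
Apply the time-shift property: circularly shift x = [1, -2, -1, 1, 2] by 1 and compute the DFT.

Time shift by 1: X_shifted[k] = ω_5^(1k) · X[k]
Shifted x = [2, 1, -2, -1, 1]

DFT(x[n-1]) = [1, 5.0451+0.5878i, -0.5451-0.9511i, -0.5451+0.9511i, 5.0451-0.5878i]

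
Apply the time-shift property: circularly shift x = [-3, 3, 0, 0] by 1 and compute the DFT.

Time shift by 1: X_shifted[k] = ω_4^(1k) · X[k]
Shifted x = [0, -3, 3, 0]

DFT(x[n-1]) = [0, -3+3i, 6, -3-3i]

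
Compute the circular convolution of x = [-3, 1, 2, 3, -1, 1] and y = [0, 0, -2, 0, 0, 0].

(x ⊛ y)[n] = Σ(m=0 to 5) x[m] · y[(n-m) mod 6]

Computing each output sample:
(x ⊛ y)[0] = 2
(x ⊛ y)[1] = -2
(x ⊛ y)[2] = 6
(x ⊛ y)[3] = -2
(x ⊛ y)[4] = -4
(x ⊛ y)[5] = -6

x ⊛ y = [2, -2, 6, -2, -4, -6]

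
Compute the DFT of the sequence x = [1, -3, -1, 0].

X[k] = Σ(n=0 to 3) x[n] · ω_4^(nk)
where ω_4 = e^(-2πi/4)

Computing each X[k]:
X[0] = -3
X[1] = 2+3i
X[2] = 3
X[3] = 2-3i

X = [-3, 2+3i, 3, 2-3i]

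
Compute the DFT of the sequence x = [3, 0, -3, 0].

X[k] = Σ(n=0 to 3) x[n] · ω_4^(nk)
where ω_4 = e^(-2πi/4)

Computing each X[k]:
X[0] = 0
X[1] = 6
X[2] = 0
X[3] = 6

X = [0, 6, 0, 6]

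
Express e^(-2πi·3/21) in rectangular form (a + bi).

ω_21^3 = e^(-2πi·3/21)
= cos(-2π·3/21) + i·sin(-2π·3/21)
= cos(-6π/21) + i·sin(-6π/21)

ω_21^3 = cos(-6π/21) + i·sin(-6π/21) = 0.6235-0.7818i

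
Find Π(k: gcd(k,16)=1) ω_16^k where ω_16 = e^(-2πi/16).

The primitive 16th roots of unity are ω_16^k for k coprime to 16: k ∈ {1, 3, 5, 7, 9, 11, 13, 15}
Their product equals the constant term of the cyclotomic polynomial Φ_16(x) up to sign.
For n ≥ 3, the product of all primitive nth roots of unity is 1. (For n=1 it is 1; for n=2 it is -1.)

1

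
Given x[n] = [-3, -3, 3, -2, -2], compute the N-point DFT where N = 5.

X[k] = Σ(n=0 to 4) x[n] · ω_5^(nk)
where ω_5 = e^(-2πi/5)

Computing each X[k]:
X[0] = -7
X[1] = -5.3541-1.9879i
X[2] = 1.3541+5.3431i
X[3] = 1.3541-5.3431i
X[4] = -5.3541+1.9879i

X = [-7, -5.3541-1.9879i, 1.3541+5.3431i, 1.3541-5.3431i, -5.3541+1.9879i]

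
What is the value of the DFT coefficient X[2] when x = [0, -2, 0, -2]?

X[2] = Σ(n=0 to 3) x[n] · ω_4^(2n) where ω_4 = e^(-2πi/4)
= (0)·ω_4^0 + (-2)·ω_4^2 + (0)·ω_4^4 + (-2)·ω_4^6

X[2] = 4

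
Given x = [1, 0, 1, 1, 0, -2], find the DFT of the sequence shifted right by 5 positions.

Time shift by 5: X_shifted[k] = ω_6^(5k) · X[k]
Shifted x = [0, 1, 1, 0, -2, 1]

DFT(x[n-5]) = [1, 1.5000-2.5981i, -0.5000+2.5981i, -3, -0.5000-2.5981i, 1.5000+2.5981i]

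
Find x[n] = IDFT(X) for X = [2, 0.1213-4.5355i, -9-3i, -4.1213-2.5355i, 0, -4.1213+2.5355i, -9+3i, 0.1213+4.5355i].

x[n] = (1/8) Σ(k=0 to 7) X[k] · e^(2πikn/8)

Computing each x[n]:
x[0] = -3
x[1] = 3
x[2] = 3
x[3] = 0
x[4] = -1
x[5] = -1
x[6] = 2
x[7] = -1

x = [-3, 3, 3, 0, -1, -1, 2, -1]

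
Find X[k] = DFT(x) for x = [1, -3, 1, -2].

X[k] = Σ(n=0 to 3) x[n] · ω_4^(nk)
where ω_4 = e^(-2πi/4)

Computing each X[k]:
X[0] = -3
X[1] = 1i
X[2] = 7
X[3] = -1i

X = [-3, 1i, 7, -1i]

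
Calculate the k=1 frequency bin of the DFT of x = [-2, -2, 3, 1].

X[1] = Σ(n=0 to 3) x[n] · ω_4^(1n) where ω_4 = e^(-2πi/4)
= (-2)·ω_4^0 + (-2)·ω_4^1 + (3)·ω_4^2 + (1)·ω_4^3

X[1] = -5+3i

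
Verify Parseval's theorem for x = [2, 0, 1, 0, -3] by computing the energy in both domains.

Time domain:
Σ|x[n]|² = |2|² + |0|² + |1|² + |0|² + |-3|² = 14.0000

Frequency domain:
(1/5)Σ|X[k]|² = (1/5)(|0|² + |0.2639-3.4410i|² + |4.7361-0.8123i|² + |4.7361+0.8123i|² + |0.2639+3.4410i|²) = (1/5)·70.0000 = 14.0000

Both sides agree, confirming Parseval's theorem.

Σ|x[n]|² = (1/N)Σ|X[k]|² = 14.0000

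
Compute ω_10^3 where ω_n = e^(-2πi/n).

ω_10^3 = e^(-2πi·3/10)
= cos(-2π·3/10) + i·sin(-2π·3/10)
= cos(-6π/10) + i·sin(-6π/10)

ω_10^3 = cos(-6π/10) + i·sin(-6π/10) = -0.3090-0.9511i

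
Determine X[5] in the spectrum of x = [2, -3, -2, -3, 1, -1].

X[5] = Σ(n=0 to 5) x[n] · ω_6^(5n) where ω_6 = e^(-2πi/6)
= (2)·ω_6^0 + (-3)·ω_6^5 + (-2)·ω_6^10 + (-3)·ω_6^15 + (1)·ω_6^20 + (-1)·ω_6^25

X[5] = 3.5000-4.3301i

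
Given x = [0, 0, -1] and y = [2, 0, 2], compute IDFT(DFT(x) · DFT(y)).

(x ⊛ y)[n] = Σ(m=0 to 2) x[m] · y[(n-m) mod 3]

Computing each output sample:
(x ⊛ y)[0] = 0
(x ⊛ y)[1] = -2
(x ⊛ y)[2] = -2

x ⊛ y = [0, -2, -2]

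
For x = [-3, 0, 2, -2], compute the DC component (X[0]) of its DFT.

X[0] = Σ(n=0 to 3) x[n] · ω_4^0 = Σ x[n]
= (-3) + (0) + (2) + (-2)

X[0] = -3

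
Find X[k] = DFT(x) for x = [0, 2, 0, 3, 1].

X[k] = Σ(n=0 to 4) x[n] · ω_5^(nk)
where ω_5 = e^(-2πi/5)

Computing each X[k]:
X[0] = 6
X[1] = -1.5000+0.8123i
X[2] = -1.5000-3.4410i
X[3] = -1.5000+3.4410i
X[4] = -1.5000-0.8123i

X = [6, -1.5000+0.8123i, -1.5000-3.4410i, -1.5000+3.4410i, -1.5000-0.8123i]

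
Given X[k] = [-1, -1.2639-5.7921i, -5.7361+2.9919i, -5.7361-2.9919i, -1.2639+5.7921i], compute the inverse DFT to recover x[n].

x[n] = (1/5) Σ(k=0 to 4) X[k] · e^(2πikn/5)

Computing each x[n]:
x[0] = -3
x[1] = 3
x[2] = 2
x[3] = -3
x[4] = 0

x = [-3, 3, 2, -3, 0]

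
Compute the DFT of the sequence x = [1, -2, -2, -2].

X[k] = Σ(n=0 to 3) x[n] · ω_4^(nk)
where ω_4 = e^(-2πi/4)

Computing each X[k]:
X[0] = -5
X[1] = 3
X[2] = 3
X[3] = 3

X = [-5, 3, 3, 3]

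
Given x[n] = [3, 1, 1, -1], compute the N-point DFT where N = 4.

X[k] = Σ(n=0 to 3) x[n] · ω_4^(nk)
where ω_4 = e^(-2πi/4)

Computing each X[k]:
X[0] = 4
X[1] = 2-2i
X[2] = 4
X[3] = 2+2i

X = [4, 2-2i, 4, 2+2i]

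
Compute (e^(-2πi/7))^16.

Since ω_7^7 = 1, powers reduce modulo 7.
16 mod 7 = 2
So ω_7^16 = ω_7^2 = e^(-2πi·2/7)

ω_7^16 = ω_7^2 = -0.2225-0.9749i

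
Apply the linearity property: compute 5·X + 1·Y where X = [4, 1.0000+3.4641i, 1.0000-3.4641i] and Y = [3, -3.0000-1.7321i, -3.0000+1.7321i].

By linearity: DFT(5x + 1y) = 5·DFT(x) + 1·DFT(y)
= 5·[4, 1.0000+3.4641i, 1.0000-3.4641i] + 1·[3, -3.0000-1.7321i, -3.0000+1.7321i]

Computing element-wise:
Z[0] = 5·(4) + 1·(3) = 23
Z[1] = 5·(1.0000+3.4641i) + 1·(-3.0000-1.7321i) = 2.0000+15.5884i
Z[2] = 5·(1.0000-3.4641i) + 1·(-3.0000+1.7321i) = 2.0000-15.5884i

DFT(5x + 1y) = 5·X + 1·Y = [23, 2.0000+15.5884i, 2.0000-15.5884i]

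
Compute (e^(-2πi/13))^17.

Since ω_13^13 = 1, powers reduce modulo 13.
17 mod 13 = 4
So ω_13^17 = ω_13^4 = e^(-2πi·4/13)

ω_13^17 = ω_13^4 = -0.3546-0.9350i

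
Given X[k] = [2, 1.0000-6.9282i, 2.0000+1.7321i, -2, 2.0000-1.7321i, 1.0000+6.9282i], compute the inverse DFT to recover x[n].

x[n] = (1/6) Σ(k=0 to 5) X[k] · e^(2πikn/6)

Computing each x[n]:
x[0] = 1
x[1] = 2
x[2] = 2
x[3] = 1
x[4] = -3
x[5] = -1

x = [1, 2, 2, 1, -3, -1]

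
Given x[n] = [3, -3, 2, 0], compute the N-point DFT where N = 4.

X[k] = Σ(n=0 to 3) x[n] · ω_4^(nk)
where ω_4 = e^(-2πi/4)

Computing each X[k]:
X[0] = 2
X[1] = 1+3i
X[2] = 8
X[3] = 1-3i

X = [2, 1+3i, 8, 1-3i]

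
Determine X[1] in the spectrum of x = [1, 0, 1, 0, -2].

X[1] = Σ(n=0 to 4) x[n] · ω_5^(1n) where ω_5 = e^(-2πi/5)
= (1)·ω_5^0 + (0)·ω_5^1 + (1)·ω_5^2 + (0)·ω_5^3 + (-2)·ω_5^4

X[1] = -0.4271-2.4899i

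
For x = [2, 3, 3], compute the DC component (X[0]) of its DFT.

X[0] = Σ(n=0 to 2) x[n] · ω_3^0 = Σ x[n]
= (2) + (3) + (3)

X[0] = 8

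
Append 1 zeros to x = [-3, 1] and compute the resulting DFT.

Original 2-point DFT: [-2, -4]
Zero-padded 3-point DFT provides frequency interpolation.

DFT_3([x, 0, ...]) = [-2, -3.5000-0.8660i, -3.5000+0.8660i]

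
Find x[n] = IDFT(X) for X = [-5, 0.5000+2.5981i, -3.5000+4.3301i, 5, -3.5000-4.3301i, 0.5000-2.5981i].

x[n] = (1/6) Σ(k=0 to 5) X[k] · e^(2πikn/6)

Computing each x[n]:
x[0] = -1
x[1] = -3
x[2] = 1
x[3] = -3
x[4] = 0
x[5] = 1

x = [-1, -3, 1, -3, 0, 1]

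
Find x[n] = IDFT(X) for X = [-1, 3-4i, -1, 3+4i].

x[n] = (1/4) Σ(k=0 to 3) X[k] · e^(2πikn/4)

Computing each x[n]:
x[0] = 1
x[1] = 2
x[2] = -2
x[3] = -2

x = [1, 2, -2, -2]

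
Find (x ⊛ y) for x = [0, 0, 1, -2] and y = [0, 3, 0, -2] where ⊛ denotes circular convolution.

(x ⊛ y)[n] = Σ(m=0 to 3) x[m] · y[(n-m) mod 4]

Computing each output sample:
(x ⊛ y)[0] = -6
(x ⊛ y)[1] = -2
(x ⊛ y)[2] = 4
(x ⊛ y)[3] = 3

x ⊛ y = [-6, -2, 4, 3]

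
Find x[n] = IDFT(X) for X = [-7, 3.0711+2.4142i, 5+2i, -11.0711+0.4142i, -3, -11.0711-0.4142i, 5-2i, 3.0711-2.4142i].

x[n] = (1/8) Σ(k=0 to 7) X[k] · e^(2πikn/8)

Computing each x[n]:
x[0] = -2
x[1] = 1
x[2] = -3
x[3] = -3
x[4] = 2
x[5] = -3
x[6] = -2
x[7] = 3

x = [-2, 1, -3, -3, 2, -3, -2, 3]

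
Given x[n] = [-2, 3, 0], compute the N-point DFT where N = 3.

X[k] = Σ(n=0 to 2) x[n] · ω_3^(nk)
where ω_3 = e^(-2πi/3)

Computing each X[k]:
X[0] = 1
X[1] = -3.5000-2.5981i
X[2] = -3.5000+2.5981i

X = [1, -3.5000-2.5981i, -3.5000+2.5981i]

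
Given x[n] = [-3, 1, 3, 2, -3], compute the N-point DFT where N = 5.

X[k] = Σ(n=0 to 4) x[n] · ω_5^(nk)
where ω_5 = e^(-2πi/5)

Computing each X[k]:
X[0] = 0
X[1] = -7.6631-4.3920i
X[2] = 0.1631-1.4001i
X[3] = 0.1631+1.4001i
X[4] = -7.6631+4.3920i

X = [0, -7.6631-4.3920i, 0.1631-1.4001i, 0.1631+1.4001i, -7.6631+4.3920i]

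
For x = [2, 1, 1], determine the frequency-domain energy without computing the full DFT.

Parseval: Σ|x[n]|² = (1/N)Σ|X[k]|², so Σ|X[k]|² = N·Σ|x[n]|² = 3·6.0000

Σ|X[k]|² = N·Σ|x[n]|² = 3·6.0000 = 18.0000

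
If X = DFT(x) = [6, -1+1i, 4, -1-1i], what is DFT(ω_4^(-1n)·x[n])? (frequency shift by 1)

Modulation property: DFT(ω_4^(-1n)·x[n]) = X[(k-1) mod 4], so circularly shift X by 1 positions.

X[k-1] = [-1-1i, 6, -1+1i, 4]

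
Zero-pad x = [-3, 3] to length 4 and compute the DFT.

Original 2-point DFT: [0, -6]
Zero-padded 4-point DFT provides frequency interpolation.

DFT_4([x, 0, ...]) = [0, -3-3i, -6, -3+3i]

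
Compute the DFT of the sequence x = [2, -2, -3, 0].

X[k] = Σ(n=0 to 3) x[n] · ω_4^(nk)
where ω_4 = e^(-2πi/4)

Computing each X[k]:
X[0] = -3
X[1] = 5+2i
X[2] = 1
X[3] = 5-2i

X = [-3, 5+2i, 1, 5-2i]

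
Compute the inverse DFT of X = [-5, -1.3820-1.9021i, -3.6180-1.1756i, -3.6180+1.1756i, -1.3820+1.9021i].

x[n] = (1/5) Σ(k=0 to 4) X[k] · e^(2πikn/5)

Computing each x[n]:
x[0] = -3
x[1] = 1
x[2] = -1
x[3] = -1
x[4] = -1

x = [-3, 1, -1, -1, -1]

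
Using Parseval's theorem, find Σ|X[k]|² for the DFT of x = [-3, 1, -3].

Parseval: Σ|x[n]|² = (1/N)Σ|X[k]|², so Σ|X[k]|² = N·Σ|x[n]|² = 3·19.0000

Σ|X[k]|² = N·Σ|x[n]|² = 3·19.0000 = 57.0000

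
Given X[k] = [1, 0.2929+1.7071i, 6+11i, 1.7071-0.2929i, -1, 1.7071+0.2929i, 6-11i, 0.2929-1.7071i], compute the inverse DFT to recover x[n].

x[n] = (1/8) Σ(k=0 to 7) X[k] · e^(2πikn/8)

Computing each x[n]:
x[0] = 2
x[1] = -3
x[2] = -2
x[3] = 3
x[4] = 1
x[5] = -2
x[6] = -1
x[7] = 3

x = [2, -3, -2, 3, 1, -2, -1, 3]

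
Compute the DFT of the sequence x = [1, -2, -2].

X[k] = Σ(n=0 to 2) x[n] · ω_3^(nk)
where ω_3 = e^(-2πi/3)

Computing each X[k]:
X[0] = -3
X[1] = 3
X[2] = 3

X = [-3, 3, 3]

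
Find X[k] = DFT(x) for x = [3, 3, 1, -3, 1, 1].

X[k] = Σ(n=0 to 5) x[n] · ω_6^(nk)
where ω_6 = e^(-2πi/6)

Computing each X[k]:
X[0] = 6
X[1] = 7.0000-1.7321i
X[2] = -3.0000-1.7321i
X[3] = 4
X[4] = -3.0000+1.7321i
X[5] = 7.0000+1.7321i

X = [6, 7.0000-1.7321i, -3.0000-1.7321i, 4, -3.0000+1.7321i, 7.0000+1.7321i]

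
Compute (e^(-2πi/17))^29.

Since ω_17^17 = 1, powers reduce modulo 17.
29 mod 17 = 12
So ω_17^29 = ω_17^12 = e^(-2πi·12/17)

ω_17^29 = ω_17^12 = -0.2737+0.9618i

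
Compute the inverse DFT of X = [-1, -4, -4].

x[n] = (1/3) Σ(k=0 to 2) X[k] · e^(2πikn/3)

Computing each x[n]:
x[0] = -3
x[1] = 1
x[2] = 1

x = [-3, 1, 1]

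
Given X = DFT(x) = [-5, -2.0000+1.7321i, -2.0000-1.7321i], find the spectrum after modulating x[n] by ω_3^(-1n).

Modulation property: DFT(ω_3^(-1n)·x[n]) = X[(k-1) mod 3], so circularly shift X by 1 positions.

X[k-1] = [-2.0000-1.7321i, -5, -2.0000+1.7321i]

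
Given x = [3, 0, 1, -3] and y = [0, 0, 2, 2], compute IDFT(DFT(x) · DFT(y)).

(x ⊛ y)[n] = Σ(m=0 to 3) x[m] · y[(n-m) mod 4]

Computing each output sample:
(x ⊛ y)[0] = 2
(x ⊛ y)[1] = -4
(x ⊛ y)[2] = 0
(x ⊛ y)[3] = 6

x ⊛ y = [2, -4, 0, 6]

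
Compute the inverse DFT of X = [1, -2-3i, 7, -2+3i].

x[n] = (1/4) Σ(k=0 to 3) X[k] · e^(2πikn/4)

Computing each x[n]:
x[0] = 1
x[1] = 0
x[2] = 3
x[3] = -3

x = [1, 0, 3, -3]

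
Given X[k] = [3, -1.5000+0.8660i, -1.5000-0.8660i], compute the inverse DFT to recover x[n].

x[n] = (1/3) Σ(k=0 to 2) X[k] · e^(2πikn/3)

Computing each x[n]:
x[0] = 0
x[1] = 1
x[2] = 2

x = [0, 1, 2]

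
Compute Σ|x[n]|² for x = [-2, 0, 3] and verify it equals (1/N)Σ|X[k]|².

Time domain:
Σ|x[n]|² = |-2|² + |0|² + |3|² = 13.0000

Frequency domain:
(1/3)Σ|X[k]|² = (1/3)(|1|² + |-3.5000+2.5981i|² + |-3.5000-2.5981i|²) = (1/3)·39.0000 = 13.0000

Both sides agree, confirming Parseval's theorem.

Σ|x[n]|² = (1/N)Σ|X[k]|² = 13.0000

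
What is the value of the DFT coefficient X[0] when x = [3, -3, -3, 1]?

X[0] = Σ(n=0 to 3) x[n] · ω_4^0 = Σ x[n]
= (3) + (-3) + (-3) + (1)

X[0] = -2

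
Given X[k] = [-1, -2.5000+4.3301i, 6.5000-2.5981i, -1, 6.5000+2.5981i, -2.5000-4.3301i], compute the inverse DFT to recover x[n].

x[n] = (1/6) Σ(k=0 to 5) X[k] · e^(2πikn/6)

Computing each x[n]:
x[0] = 1
x[1] = -2
x[2] = -3
x[3] = 3
x[4] = 1
x[5] = -1

x = [1, -2, -3, 3, 1, -1]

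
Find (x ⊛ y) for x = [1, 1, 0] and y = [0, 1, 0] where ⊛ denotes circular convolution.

(x ⊛ y)[n] = Σ(m=0 to 2) x[m] · y[(n-m) mod 3]

Computing each output sample:
(x ⊛ y)[0] = 0
(x ⊛ y)[1] = 1
(x ⊛ y)[2] = 1

x ⊛ y = [0, 1, 1]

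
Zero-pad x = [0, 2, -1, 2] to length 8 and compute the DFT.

Original 4-point DFT: [3, 1, -5, 1]
Zero-padded 8-point DFT provides frequency interpolation.

DFT_8([x, 0, ...]) = [3, -1.8284i, 1, -3.8284i, -5, 3.8284i, 1, 1.8284i]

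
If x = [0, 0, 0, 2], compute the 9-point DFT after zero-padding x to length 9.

Original 4-point DFT: [2, 2i, -2, -2i]
Zero-padded 9-point DFT provides frequency interpolation.

DFT_9([x, 0, ...]) = [2, -1.0000-1.7321i, -1.0000+1.7321i, 2, -1.0000-1.7321i, -1.0000+1.7321i, 2, -1.0000-1.7321i, -1.0000+1.7321i]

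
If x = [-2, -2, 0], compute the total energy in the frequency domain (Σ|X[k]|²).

Parseval: Σ|x[n]|² = (1/N)Σ|X[k]|², so Σ|X[k]|² = N·Σ|x[n]|² = 3·8.0000

Σ|X[k]|² = N·Σ|x[n]|² = 3·8.0000 = 24.0000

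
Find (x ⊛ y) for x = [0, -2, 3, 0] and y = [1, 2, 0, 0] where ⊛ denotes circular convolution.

(x ⊛ y)[n] = Σ(m=0 to 3) x[m] · y[(n-m) mod 4]

Computing each output sample:
(x ⊛ y)[0] = 0
(x ⊛ y)[1] = -2
(x ⊛ y)[2] = -1
(x ⊛ y)[3] = 6

x ⊛ y = [0, -2, -1, 6]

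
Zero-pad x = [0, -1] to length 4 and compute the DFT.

Original 2-point DFT: [-1, 1]
Zero-padded 4-point DFT provides frequency interpolation.

DFT_4([x, 0, ...]) = [-1, 1i, 1, -1i]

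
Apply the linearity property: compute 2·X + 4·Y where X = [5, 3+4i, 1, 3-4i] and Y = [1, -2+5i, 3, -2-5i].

By linearity: DFT(2x + 4y) = 2·DFT(x) + 4·DFT(y)
= 2·[5, 3+4i, 1, 3-4i] + 4·[1, -2+5i, 3, -2-5i]

Computing element-wise:
Z[0] = 2·(5) + 4·(1) = 14
Z[1] = 2·(3+4i) + 4·(-2+5i) = -2+28i
Z[2] = 2·(1) + 4·(3) = 14
Z[3] = 2·(3-4i) + 4·(-2-5i) = -2-28i

DFT(2x + 4y) = 2·X + 4·Y = [14, -2+28i, 14, -2-28i]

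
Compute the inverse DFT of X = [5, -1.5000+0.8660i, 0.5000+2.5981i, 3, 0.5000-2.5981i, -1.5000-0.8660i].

x[n] = (1/6) Σ(k=0 to 5) X[k] · e^(2πikn/6)

Computing each x[n]:
x[0] = 1
x[1] = -1
x[2] = 2
x[3] = 1
x[4] = 1
x[5] = 1

x = [1, -1, 2, 1, 1, 1]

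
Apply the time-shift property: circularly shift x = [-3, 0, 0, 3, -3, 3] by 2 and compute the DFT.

Time shift by 2: X_shifted[k] = ω_6^(2k) · X[k]
Shifted x = [-3, 3, -3, 0, 0, 3]

DFT(x[n-2]) = [0, 1.5000+2.5981i, -4.5000-2.5981i, -12, -4.5000+2.5981i, 1.5000-2.5981i]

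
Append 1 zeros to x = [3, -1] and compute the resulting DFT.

Original 2-point DFT: [2, 4]
Zero-padded 3-point DFT provides frequency interpolation.

DFT_3([x, 0, ...]) = [2, 3.5000+0.8660i, 3.5000-0.8660i]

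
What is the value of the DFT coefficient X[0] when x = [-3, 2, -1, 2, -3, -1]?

X[0] = Σ(n=0 to 5) x[n] · ω_6^0 = Σ x[n]
= (-3) + (2) + (-1) + (2) + (-3) + (-1)

X[0] = -4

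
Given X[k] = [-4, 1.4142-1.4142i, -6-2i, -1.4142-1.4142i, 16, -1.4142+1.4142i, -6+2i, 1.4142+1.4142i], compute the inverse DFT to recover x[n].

x[n] = (1/8) Σ(k=0 to 7) X[k] · e^(2πikn/8)

Computing each x[n]:
x[0] = 0
x[1] = -1
x[2] = 3
x[3] = -3
x[4] = 0
x[5] = -3
x[6] = 3
x[7] = -3

x = [0, -1, 3, -3, 0, -3, 3, -3]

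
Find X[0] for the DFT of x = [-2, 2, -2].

X[0] = Σ(n=0 to 2) x[n] · ω_3^0 = Σ x[n]
= (-2) + (2) + (-2)

X[0] = -2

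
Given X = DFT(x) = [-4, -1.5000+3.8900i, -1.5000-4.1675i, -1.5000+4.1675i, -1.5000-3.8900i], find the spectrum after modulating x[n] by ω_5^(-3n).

Modulation property: DFT(ω_5^(-3n)·x[n]) = X[(k-3) mod 5], so circularly shift X by 3 positions.

X[k-3] = [-1.5000-4.1675i, -1.5000+4.1675i, -1.5000-3.8900i, -4, -1.5000+3.8900i]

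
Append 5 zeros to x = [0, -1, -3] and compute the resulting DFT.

Original 3-point DFT: [-4, 2.0000-1.7321i, 2.0000+1.7321i]
Zero-padded 8-point DFT provides frequency interpolation.

DFT_8([x, 0, ...]) = [-4, -0.7071+3.7071i, 3+1i, 0.7071-2.2929i, -2, 0.7071+2.2929i, 3-1i, -0.7071-3.7071i]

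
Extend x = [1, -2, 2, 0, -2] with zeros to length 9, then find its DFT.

Original 5-point DFT: [-1, -1.8541-1.1756i, 4.8541+1.9021i, 4.8541-1.9021i, -1.8541+1.1756i]
Zero-padded 9-point DFT provides frequency interpolation.

DFT_9([x, 0, ...]) = [-1, 1.6946, -2.7588, 2.0000+5.1962i, 4.0642, 4.0642, 2.0000-5.1962i, -2.7588, 1.6946]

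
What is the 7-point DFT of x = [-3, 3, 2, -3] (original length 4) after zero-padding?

Original 4-point DFT: [-1, -5-6i, -1, -5+6i]
Zero-padded 7-point DFT provides frequency interpolation.

DFT_7([x, 0, ...]) = [-1, 1.1283-2.9937i, -7.3400-4.4025i, -3.7884+3.1868i, -3.7884-3.1868i, -7.3400+4.4025i, 1.1283+2.9937i]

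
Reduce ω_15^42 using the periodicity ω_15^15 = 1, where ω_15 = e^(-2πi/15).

Since ω_15^15 = 1, powers reduce modulo 15.
42 mod 15 = 12
So ω_15^42 = ω_15^12 = e^(-2πi·12/15)

ω_15^42 = ω_15^12 = 0.3090+0.9511i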